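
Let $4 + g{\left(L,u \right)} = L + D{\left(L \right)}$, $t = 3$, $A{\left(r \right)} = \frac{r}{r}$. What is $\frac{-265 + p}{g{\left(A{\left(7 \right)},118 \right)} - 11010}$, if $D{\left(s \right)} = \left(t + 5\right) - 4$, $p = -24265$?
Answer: $\frac{24530}{11009} \approx 2.2282$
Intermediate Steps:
$A{\left(r \right)} = 1$
$D{\left(s \right)} = 4$ ($D{\left(s \right)} = \left(3 + 5\right) - 4 = 8 - 4 = 4$)
$g{\left(L,u \right)} = L$ ($g{\left(L,u \right)} = -4 + \left(L + 4\right) = -4 + \left(4 + L\right) = L$)
$\frac{-265 + p}{g{\left(A{\left(7 \right)},118 \right)} - 11010} = \frac{-265 - 24265}{1 - 11010} = - \frac{24530}{-11009} = \left(-24530\right) \left(- \frac{1}{11009}\right) = \frac{24530}{11009}$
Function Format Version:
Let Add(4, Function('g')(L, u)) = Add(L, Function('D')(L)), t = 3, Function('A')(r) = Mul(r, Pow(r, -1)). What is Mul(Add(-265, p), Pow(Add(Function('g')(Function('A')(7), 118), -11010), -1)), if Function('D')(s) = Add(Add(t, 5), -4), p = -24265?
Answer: Rational(24530, 11009) ≈ 2.2282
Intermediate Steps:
Function('A')(r) = 1
Function('D')(s) = 4 (Function('D')(s) = Add(Add(3, 5), -4) = Add(8, -4) = 4)
Function('g')(L, u) = L (Function('g')(L, u) = Add(-4, Add(L, 4)) = Add(-4, Add(4, L)) = L)
Mul(Add(-265, p), Pow(Add(Function('g')(Function('A')(7), 118), -11010), -1)) = Mul(Add(-265, -24265), Pow(Add(1, -11010), -1)) = Mul(-24530, Pow(-11009, -1)) = Mul(-24530, Rational(-1, 11009)) = Rational(24530, 11009)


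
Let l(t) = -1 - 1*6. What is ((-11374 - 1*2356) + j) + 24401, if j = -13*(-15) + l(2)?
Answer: 10859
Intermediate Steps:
l(t) = -7 (l(t) = -1 - 6 = -7)
j = 188 (j = -13*(-15) - 7 = 195 - 7 = 188)
((-11374 - 1*2356) + j) + 24401 = ((-11374 - 1*2356) + 188) + 24401 = ((-11374 - 2356) + 188) + 24401 = (-13730 + 188) + 24401 = -13542 + 24401 = 10859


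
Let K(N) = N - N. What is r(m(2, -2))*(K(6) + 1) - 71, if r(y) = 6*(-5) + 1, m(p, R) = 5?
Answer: -100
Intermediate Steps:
K(N) = 0
r(y) = -29 (r(y) = -30 + 1 = -29)
r(m(2, -2))*(K(6) + 1) - 71 = -29*(0 + 1) - 71 = -29*1 - 71 = -29 - 71 = -100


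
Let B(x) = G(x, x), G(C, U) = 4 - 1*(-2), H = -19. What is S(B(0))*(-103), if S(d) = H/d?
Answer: 1957/6 ≈ 326.17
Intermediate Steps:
G(C, U) = 6 (G(C, U) = 4 + 2 = 6)
B(x) = 6
S(d) = -19/d
S(B(0))*(-103) = -19/6*(-103) = 1957/6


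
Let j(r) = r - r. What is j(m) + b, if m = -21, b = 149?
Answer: 149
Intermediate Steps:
j(r) = 0
j(m) + b = 0 + 149 = 149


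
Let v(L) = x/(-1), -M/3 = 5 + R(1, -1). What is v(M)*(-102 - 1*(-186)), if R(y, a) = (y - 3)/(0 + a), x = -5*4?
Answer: 1680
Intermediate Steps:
x = -20
R(y, a) = (-3 + y)/a
M = -21 (M = -3*(5 + (-3 + 1)/(-1)) = -3*(5 - 1*(-2)) = -3*(5 + 2) = -3*7 = -21)
v(L) = 20 (v(L) = -20/(-1) = -20*(-1) = 20)
v(M)*(-102 - 1*(-186)) = 20*(-102 - 1*(-186)) = 20*(-102 + 186) = 20*84 = 1680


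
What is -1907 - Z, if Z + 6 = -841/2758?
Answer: -5242117/2758 ≈ -1900.7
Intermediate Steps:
Z = -17389/2758 (Z = -6 - 841/2758 = -17389/2758 ≈ -6.3049)
-1907 - Z = -1907 - 1*(-17389/2758) = -1907 + 17389/2758 = -5242117/2758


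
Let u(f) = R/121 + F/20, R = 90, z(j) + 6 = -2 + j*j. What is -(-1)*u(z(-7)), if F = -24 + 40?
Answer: 934/605 ≈ 1.5438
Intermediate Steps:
z(j) = -8 + j² (z(j) = -6 + (-2 + j*j) = -6 + (-2 + j²) = -8 + j²)
F = 16
u(f) = 934/605 (u(f) = 90/121 + 16/20 = 90*(1/121) + 16*(1/20) = 90/121 + ⅘ = 934/605)
-(-1)*u(z(-7)) = -(-1)*934/605 = -1*(-934/605) = 934/605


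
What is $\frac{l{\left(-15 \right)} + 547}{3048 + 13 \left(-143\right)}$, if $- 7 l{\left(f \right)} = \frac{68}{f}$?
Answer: $\frac{57503}{124845} \approx 0.4606$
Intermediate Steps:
$l{\left(f \right)} = - \frac{68}{7 f}$ ($l{\left(f \right)} = - \frac{68 \frac{1}{f}}{7} = - \frac{68}{7 f}$)
$\frac{l{\left(-15 \right)} + 547}{3048 + 13 \left(-143\right)} = \frac{- \frac{68}{7 \left(-15\right)} + 547}{3048 + 13 \left(-143\right)} = \frac{\left(- \frac{68}{7}\right) \left(- \frac{1}{15}\right) + 547}{3048 - 1859} = \frac{\frac{68}{105} + 547}{1189} = \frac{57503}{105} \cdot \frac{1}{1189} = \frac{57503}{124845}$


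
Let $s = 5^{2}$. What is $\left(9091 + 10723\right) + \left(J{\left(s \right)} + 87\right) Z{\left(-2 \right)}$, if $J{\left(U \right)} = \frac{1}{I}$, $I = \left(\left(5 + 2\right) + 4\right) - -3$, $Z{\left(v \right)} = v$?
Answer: $\frac{137479}{7} \approx 19640.0$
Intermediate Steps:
$s = 25$
$I = 14$ ($I = \left(7 + 4\right) + 3 = 11 + 3 = 14$)
$J{\left(U \right)} = \frac{1}{14}$
$\left(9091 + 10723\right) + \left(J{\left(s \right)} + 87\right) Z{\left(-2 \right)} = \left(9091 + 10723\right) + \left(\frac{1}{14} + 87\right) \left(-2\right) = 19814 + \frac{1219}{14} \left(-2\right) = 19814 - \frac{1219}{7} = \frac{137479}{7}$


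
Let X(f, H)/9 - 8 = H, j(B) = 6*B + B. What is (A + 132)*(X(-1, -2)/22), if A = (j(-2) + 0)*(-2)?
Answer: 4320/11 ≈ 392.73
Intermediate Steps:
j(B) = 7*B
X(f, H) = 72 + 9*H
A = 28 (A = (7*(-2) + 0)*(-2) = (-14 + 0)*(-2) = -14*(-2) = 28)
(A + 132)*(X(-1, -2)/22) = (28 + 132)*((72 + 9*(-2))/22) = 160*((72 - 18)*(1/22)) = 160*(54*(1/22)) = 160*(27/11) = 4320/11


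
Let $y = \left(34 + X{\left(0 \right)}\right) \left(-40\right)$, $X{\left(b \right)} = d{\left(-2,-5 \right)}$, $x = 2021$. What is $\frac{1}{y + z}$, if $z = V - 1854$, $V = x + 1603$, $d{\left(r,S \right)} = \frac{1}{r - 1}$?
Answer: $\frac{3}{1270} \approx 0.0023622$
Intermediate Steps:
$d{\left(r,S \right)} = \frac{1}{-1 + r}$
$X{\left(b \right)} = - \frac{1}{3}$ ($X{\left(b \right)} = \frac{1}{-1 - 2} = \frac{1}{-3} = - \frac{1}{3}$)
$V = 3624$ ($V = 2021 + 1603 = 3624$)
$z = 1770$ ($z = 3624 - 1854 = 1770$)
$y = - \frac{4040}{3}$ ($y = \left(34 - \frac{1}{3}\right) \left(-40\right) = \frac{101}{3} \left(-40\right) = - \frac{4040}{3} \approx -1346.7$)
$\frac{1}{y + z} = \frac{1}{- \frac{4040}{3} + 1770} = \frac{1}{\frac{1270}{3}} = \frac{3}{1270}$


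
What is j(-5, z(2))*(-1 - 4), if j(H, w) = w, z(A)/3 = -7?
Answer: 105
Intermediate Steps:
z(A) = -21 (z(A) = 3*(-7) = -21)
j(-5, z(2))*(-1 - 4) = -21*(-1 - 4) = -21*(-5) = 105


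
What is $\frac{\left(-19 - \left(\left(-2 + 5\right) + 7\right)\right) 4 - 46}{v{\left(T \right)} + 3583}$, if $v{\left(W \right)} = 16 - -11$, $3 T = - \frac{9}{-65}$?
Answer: $- \frac{81}{1805} \approx -0.044875$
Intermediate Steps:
$T = \frac{3}{65}$ ($T = \frac{\left(-9\right) \frac{1}{-65}}{3} = \frac{\left(-9\right) \left(- \frac{1}{65}\right)}{3} = \frac{1}{3} \cdot \frac{9}{65} = \frac{3}{65} \approx 0.046154$)
$v{\left(W \right)} = 27$ ($v{\left(W \right)} = 16 + 11 = 27$)
$\frac{\left(-19 - \left(\left(-2 + 5\right) + 7\right)\right) 4 - 46}{v{\left(T \right)} + 3583} = \frac{\left(-19 - \left(\left(-2 + 5\right) + 7\right)\right) 4 - 46}{27 + 3583} = \frac{\left(-19 - \left(3 + 7\right)\right) 4 - 46}{3610} = \left(\left(-19 - 10\right) 4 - 46\right) \frac{1}{3610} = \left(\left(-29\right) 4 - 46\right) \frac{1}{3610} = \left(-116 - 46\right) \frac{1}{3610} = \left(-162\right) \frac{1}{3610} = - \frac{81}{1805}$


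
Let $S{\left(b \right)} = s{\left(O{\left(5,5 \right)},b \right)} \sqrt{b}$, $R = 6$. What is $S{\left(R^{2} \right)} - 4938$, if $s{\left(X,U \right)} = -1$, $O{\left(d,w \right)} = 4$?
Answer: $-4944$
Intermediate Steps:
$S{\left(b \right)} = - \sqrt{b}$
$S{\left(R^{2} \right)} - 4938 = - \sqrt{6^{2}} - 4938 = - \sqrt{36} - 4938 = \left(-1\right) 6 - 4938 = -6 - 4938 = -4944$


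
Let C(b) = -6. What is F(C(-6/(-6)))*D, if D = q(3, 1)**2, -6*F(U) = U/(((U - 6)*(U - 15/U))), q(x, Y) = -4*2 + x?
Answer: 25/42 ≈ 0.59524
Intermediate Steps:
q(x, Y) = -8 + x
F(U) = -U/(6*(-6 + U)*(U - 15/U)) (F(U) = -U/(6*((U - 6)*(U - 15/U))) = -U/(6*((-6 + U)*(U - 15/U))) = -U*1/((-6 + U)*(U - 15/U))/6 = -U/(6*(-6 + U)*(U - 15/U)))
D = 25 (D = (-8 + 3)**2 = (-5)**2 = 25)
F(C(-6/(-6)))*D = -1*(-6)**2/(540 - 90*(-6) - 36*(-6)**2 + 6*(-6)**3)*25 = -1*36/(540 + 540 - 36*36 + 6*(-216))*25 = -1*36/(540 + 540 - 1296 - 1296)*25 = -1*36/(-1512)*25 = -1*36*(-1/1512)*25 = (1/42)*25 = 25/42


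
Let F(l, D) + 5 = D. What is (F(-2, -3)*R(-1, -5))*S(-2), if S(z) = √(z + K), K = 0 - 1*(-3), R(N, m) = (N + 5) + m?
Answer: 8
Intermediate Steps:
F(l, D) = -5 + D
R(N, m) = 5 + N + m (R(N, m) = (5 + N) + m = 5 + N + m)
K = 3 (K = 0 + 3 = 3)
S(z) = √(3 + z) (S(z) = √(z + 3) = √(3 + z))
(F(-2, -3)*R(-1, -5))*S(-2) = ((-5 - 3)*(5 - 1 - 5))*√(3 - 2) = (-8*(-1))*√1 = 8*1 = 8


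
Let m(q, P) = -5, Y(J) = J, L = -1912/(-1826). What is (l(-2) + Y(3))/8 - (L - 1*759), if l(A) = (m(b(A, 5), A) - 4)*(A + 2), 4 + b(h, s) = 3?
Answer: 5538827/7304 ≈ 758.33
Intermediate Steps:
L = 956/913 (L = -1912*(-1/1826) = 956/913 ≈ 1.0471)
b(h, s) = -1 (b(h, s) = -4 + 3 = -1)
l(A) = -18 - 9*A (l(A) = (-5 - 4)*(A + 2) = -9*(2 + A) = -18 - 9*A)
(l(-2) + Y(3))/8 - (L - 1*759) = ((-18 - 9*(-2)) + 3)/8 - (956/913 - 1*759) = ((-18 + 18) + 3)/8 - (956/913 - 759) = (0 + 3)/8 - 1*(-692011/913) = (⅛)*3 + 692011/913 = 3/8 + 692011/913 = 5538827/7304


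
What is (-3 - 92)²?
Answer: 9025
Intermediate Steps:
(-3 - 92)² = (-95)² = 9025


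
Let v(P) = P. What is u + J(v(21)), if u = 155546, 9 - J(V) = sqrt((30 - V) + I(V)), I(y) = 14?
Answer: 155555 - sqrt(23) ≈ 1.5555e+5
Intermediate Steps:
J(V) = 9 - sqrt(44 - V) (J(V) = 9 - sqrt((30 - V) + 14) = 9 - sqrt(44 - V))
u + J(v(21)) = 155546 + (9 - sqrt(44 - 1*21)) = 155546 + (9 - sqrt(44 - 21)) = 155546 + (9 - sqrt(23)) = 155555 - sqrt(23)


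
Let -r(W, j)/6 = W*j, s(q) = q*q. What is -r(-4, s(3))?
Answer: -216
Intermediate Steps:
s(q) = q²
r(W, j) = -6*W*j
-r(-4, s(3)) = -(-6)*(-4)*3² = -(-6)*(-4)*9 = -1*216 = -216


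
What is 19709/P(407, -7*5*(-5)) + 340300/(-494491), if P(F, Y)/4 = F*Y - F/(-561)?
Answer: -4447533255331/7184977965568 ≈ -0.61900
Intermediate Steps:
P(F, Y) = 4*F/561 + 4*F*Y (P(F, Y) = 4*(F*Y - F/(-561)) = 4*(F*Y - F*(-1)/561) = 4*(F*Y - (-1)*F/561) = 4*(F*Y + F/561) = 4*(F/561 + F*Y) = 4*F/561 + 4*F*Y)
19709/P(407, -7*5*(-5)) + 340300/(-494491) = 19709/(((4/561)*407*(1 + 561*(-7*5*(-5))))) + 340300/(-494491) = 19709/(((4/561)*407*(1 + 561*(-35*(-5))))) + 340300*(-1/494491) = 19709/(((4/561)*407*(1 + 561*175))) - 340300/494491 = 19709/(((4/561)*407*(1 + 98175))) - 340300/494491 = 19709/(((4/561)*407*98176)) - 340300/494491 = 19709/(14530048/51) - 340300/494491 = 19709*(51/14530048) - 340300/494491 = 1005159/14530048 - 340300/494491 = -4447533255331/7184977965568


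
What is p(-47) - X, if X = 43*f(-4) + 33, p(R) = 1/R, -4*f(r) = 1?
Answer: -4187/188 ≈ -22.271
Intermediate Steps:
f(r) = -1/4 (f(r) = -1/4*1 = -1/4)
X = 89/4 (X = 43*(-1/4) + 33 = -43/4 + 33 = 89/4 ≈ 22.250)
p(-47) - X = 1/(-47) - 1*89/4 = -1/47 - 89/4 = -4187/188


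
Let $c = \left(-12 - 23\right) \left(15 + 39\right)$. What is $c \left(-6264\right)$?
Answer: $11838960$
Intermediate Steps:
$c = -1890$ ($c = \left(-35\right) 54 = -1890$)
$c \left(-6264\right) = \left(-1890\right) \left(-6264\right) = 11838960$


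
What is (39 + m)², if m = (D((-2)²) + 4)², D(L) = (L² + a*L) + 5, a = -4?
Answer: 14400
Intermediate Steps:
D(L) = 5 + L² - 4*L (D(L) = (L² - 4*L) + 5 = 5 + L² - 4*L)
m = 81 (m = ((5 + ((-2)²)² - 4*(-2)²) + 4)² = ((5 + 4² - 4*4) + 4)² = ((5 + 16 - 16) + 4)² = (5 + 4)² = 9² = 81)
(39 + m)² = (39 + 81)² = 120² = 14400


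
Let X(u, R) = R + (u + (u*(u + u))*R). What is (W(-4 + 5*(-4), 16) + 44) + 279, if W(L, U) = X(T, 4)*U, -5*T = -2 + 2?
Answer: 387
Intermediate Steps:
T = 0 (T = -(-2 + 2)/5 = -1/5*0 = 0)
X(u, R) = R + u + 2*R*u**2 (X(u, R) = R + (u + (u*(2*u))*R) = R + (u + (2*u**2)*R) = R + (u + 2*R*u**2) = R + u + 2*R*u**2)
W(L, U) = 4*U (W(L, U) = (4 + 0 + 2*4*0**2)*U = (4 + 0 + 2*4*0)*U = (4 + 0 + 0)*U = 4*U)
(W(-4 + 5*(-4), 16) + 44) + 279 = (4*16 + 44) + 279 = (64 + 44) + 279 = 108 + 279 = 387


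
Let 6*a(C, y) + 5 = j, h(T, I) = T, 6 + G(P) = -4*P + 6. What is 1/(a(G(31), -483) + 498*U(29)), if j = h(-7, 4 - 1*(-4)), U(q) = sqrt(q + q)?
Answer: 1/7192114 + 249*sqrt(58)/7192114 ≈ 0.00026381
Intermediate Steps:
G(P) = -4*P (G(P) = -6 + (-4*P + 6) = -6 + (6 - 4*P) = -4*P)
U(q) = sqrt(2)*sqrt(q) (U(q) = sqrt(2*q) = sqrt(2)*sqrt(q))
j = -7
a(C, y) = -2 (a(C, y) = -5/6 + (1/6)*(-7) = -5/6 - 7/6 = -2)
1/(a(G(31), -483) + 498*U(29)) = 1/(-2 + 498*(sqrt(2)*sqrt(29))) = 1/(-2 + 498*sqrt(58))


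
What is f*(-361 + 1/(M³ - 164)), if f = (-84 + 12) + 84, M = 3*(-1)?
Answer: -827424/191 ≈ -4332.1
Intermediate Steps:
M = -3
f = 12 (f = -72 + 84 = 12)
f*(-361 + 1/(M³ - 164)) = 12*(-361 + 1/((-3)³ - 164)) = 12*(-361 + 1/(-27 - 164)) = 12*(-361 + 1/(-191)) = 12*(-361 - 1/191) = 12*(-68952/191) = -827424/191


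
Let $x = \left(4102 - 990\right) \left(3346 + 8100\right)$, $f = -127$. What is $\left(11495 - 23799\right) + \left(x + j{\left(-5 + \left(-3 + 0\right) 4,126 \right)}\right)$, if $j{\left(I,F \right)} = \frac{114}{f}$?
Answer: $\frac{4522171182}{127} \approx 3.5608 \cdot 10^{7}$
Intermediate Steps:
$x = 35619952$ ($x = 3112 \cdot 11446 = 35619952$)
$j{\left(I,F \right)} = - \frac{114}{127}$ ($j{\left(I,F \right)} = \frac{114}{-127} = 114 \left(- \frac{1}{127}\right) = - \frac{114}{127}$)
$\left(11495 - 23799\right) + \left(x + j{\left(-5 + \left(-3 + 0\right) 4,126 \right)}\right) = \left(11495 - 23799\right) + \left(35619952 - \frac{114}{127}\right) = -12304 + \frac{4523733790}{127} = \frac{4522171182}{127}$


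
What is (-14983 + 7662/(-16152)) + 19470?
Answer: 12077727/2692 ≈ 4486.5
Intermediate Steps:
(-14983 + 7662/(-16152)) + 19470 = (-14983 + 7662*(-1/16152)) + 19470 = (-14983 - 1277/2692) + 19470 = -40335513/2692 + 19470 = 12077727/2692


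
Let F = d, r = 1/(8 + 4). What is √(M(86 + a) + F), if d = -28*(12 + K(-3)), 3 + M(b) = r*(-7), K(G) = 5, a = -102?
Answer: I*√17265/6 ≈ 21.899*I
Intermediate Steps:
r = 1/12 ≈ 0.083333
M(b) = -43/12 (M(b) = -3 + (1/12)*(-7) = -3 - 7/12 = -43/12)
d = -476 (d = -28*(12 + 5) = -28*17 = -476)
F = -476
√(M(86 + a) + F) = √(-43/12 - 476) = √(-5755/12) = I*√17265/6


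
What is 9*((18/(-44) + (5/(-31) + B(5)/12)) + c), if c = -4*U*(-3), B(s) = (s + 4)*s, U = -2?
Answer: -255591/1364 ≈ -187.38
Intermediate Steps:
B(s) = s*(4 + s) (B(s) = (4 + s)*s = s*(4 + s))
c = -24 (c = -(-8)*(-3) = -4*6 = -24)
9*((18/(-44) + (5/(-31) + B(5)/12)) + c) = 9*((18/(-44) + (5/(-31) + (5*(4 + 5))/12)) - 24) = 9*((18*(-1/44) + (5*(-1/31) + (5*9)*(1/12))) - 24) = 9*((-9/22 + (-5/31 + 45*(1/12))) - 24) = 9*((-9/22 + (-5/31 + 15/4)) - 24) = 9*((-9/22 + 445/124) - 24) = 9*(4337/1364 - 24) = 9*(-28399/1364) = -255591/1364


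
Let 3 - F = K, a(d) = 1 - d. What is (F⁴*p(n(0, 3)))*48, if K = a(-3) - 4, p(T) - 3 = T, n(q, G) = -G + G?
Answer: 11664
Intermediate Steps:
n(q, G) = 0
p(T) = 3 + T
K = 0 (K = (1 - 1*(-3)) - 4 = (1 + 3) - 4 = 4 - 4 = 0)
F = 3 (F = 3 - 1*0 = 3 + 0 = 3)
(F⁴*p(n(0, 3)))*48 = (3⁴*(3 + 0))*48 = (81*3)*48 = 243*48 = 11664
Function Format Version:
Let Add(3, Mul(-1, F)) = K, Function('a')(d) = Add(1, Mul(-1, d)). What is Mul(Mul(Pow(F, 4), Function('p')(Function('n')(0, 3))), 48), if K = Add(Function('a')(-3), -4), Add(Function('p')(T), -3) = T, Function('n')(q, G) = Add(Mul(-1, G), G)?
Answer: 11664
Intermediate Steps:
Function('n')(q, G) = 0
Function('p')(T) = Add(3, T)
K = 0 (K = Add(Add(1, Mul(-1, -3)), -4) = Add(Add(1, 3), -4) = Add(4, -4) = 0)
F = 3 (F = Add(3, Mul(-1, 0)) = Add(3, 0) = 3)
Mul(Mul(Pow(F, 4), Function('p')(Function('n')(0, 3))), 48) = Mul(Mul(Pow(3, 4), Add(3, 0)), 48) = Mul(Mul(81, 3), 48) = Mul(243, 48) = 11664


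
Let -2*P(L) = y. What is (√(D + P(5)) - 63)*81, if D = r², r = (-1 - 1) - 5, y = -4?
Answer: -5103 + 81*√51 ≈ -4524.5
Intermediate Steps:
P(L) = 2 (P(L) = -½*(-4) = 2)
r = -7 (r = -2 - 5 = -7)
D = 49 (D = (-7)² = 49)
(√(D + P(5)) - 63)*81 = (√(49 + 2) - 63)*81 = (√51 - 63)*81 = (-63 + √51)*81 = -5103 + 81*√51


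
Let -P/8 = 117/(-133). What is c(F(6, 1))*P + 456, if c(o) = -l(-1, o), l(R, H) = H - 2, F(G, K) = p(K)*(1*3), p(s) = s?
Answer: 59712/133 ≈ 448.96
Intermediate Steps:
F(G, K) = 3*K (F(G, K) = K*(1*3) = K*3 = 3*K)
l(R, H) = -2 + H
c(o) = 2 - o (c(o) = -(-2 + o) = 2 - o)
P = 936/133 (P = -936/(-133) = -936*(-1)/133 = -8*(-117/133) = 936/133 ≈ 7.0376)
c(F(6, 1))*P + 456 = (2 - 3)*(936/133) + 456 = -1*936/133 + 456 = -936/133 + 456 = 59712/133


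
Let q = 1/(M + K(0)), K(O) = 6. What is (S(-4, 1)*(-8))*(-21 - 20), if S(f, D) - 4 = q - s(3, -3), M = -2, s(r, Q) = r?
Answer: 410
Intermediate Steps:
q = 1/4 (q = 1/(-2 + 6) = 1/4 ≈ 0.25000)
S(f, D) = 5/4 (S(f, D) = 4 + (1/4 - 1*3) = 4 + (1/4 - 3) = 4 - 11/4 = 5/4)
(S(-4, 1)*(-8))*(-21 - 20) = ((5/4)*(-8))*(-21 - 20) = -10*(-41) = 410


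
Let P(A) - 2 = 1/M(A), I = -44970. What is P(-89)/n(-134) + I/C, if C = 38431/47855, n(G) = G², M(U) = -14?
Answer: -540988258922763/9660938504 ≈ -55998.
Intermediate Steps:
P(A) = 27/14 (P(A) = 2 + 1/(-14) = 2 - 1/14 = 27/14)
C = 38431/47855 (C = 38431*(1/47855) = 38431/47855 ≈ 0.80307)
P(-89)/n(-134) + I/C = 27/(14*((-134)²)) - 44970/38431/47855 = (27/14)/17956 - 44970*47855/38431 = (27/14)*(1/17956) - 2152039350/38431 = 27/251384 - 2152039350/38431 = -540988258922763/9660938504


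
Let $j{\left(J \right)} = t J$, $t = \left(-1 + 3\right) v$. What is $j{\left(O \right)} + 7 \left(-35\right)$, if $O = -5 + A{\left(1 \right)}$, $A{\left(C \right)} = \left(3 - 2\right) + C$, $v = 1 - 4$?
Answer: $-227$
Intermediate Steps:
$v = -3$ ($v = 1 - 4 = -3$)
$A{\left(C \right)} = 1 + C$
$O = -3$ ($O = -5 + \left(1 + 1\right) = -5 + 2 = -3$)
$t = -6$ ($t = \left(-1 + 3\right) \left(-3\right) = 2 \left(-3\right) = -6$)
$j{\left(J \right)} = - 6 J$
$j{\left(O \right)} + 7 \left(-35\right) = \left(-6\right) \left(-3\right) + 7 \left(-35\right) = 18 - 245 = -227$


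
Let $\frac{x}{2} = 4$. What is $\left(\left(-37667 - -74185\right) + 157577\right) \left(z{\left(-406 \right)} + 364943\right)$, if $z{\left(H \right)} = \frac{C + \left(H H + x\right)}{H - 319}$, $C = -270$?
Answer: $\frac{10264485081719}{145} \approx 7.0789 \cdot 10^{10}$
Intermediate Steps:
$x = 8$ ($x = 2 \cdot 4 = 8$)
$z{\left(H \right)} = \frac{-262 + H^{2}}{-319 + H}$ ($z{\left(H \right)} = \frac{-270 + \left(H H + 8\right)}{H - 319} = \frac{-270 + \left(H^{2} + 8\right)}{-319 + H} = \frac{-270 + \left(8 + H^{2}\right)}{-319 + H} = \frac{-262 + H^{2}}{-319 + H}$)
$\left(\left(-37667 - -74185\right) + 157577\right) \left(z{\left(-406 \right)} + 364943\right) = \left(\left(-37667 - -74185\right) + 157577\right) \left(\frac{-262 + \left(-406\right)^{2}}{-319 - 406} + 364943\right) = \left(\left(-37667 + 74185\right) + 157577\right) \left(\frac{-262 + 164836}{-725} + 364943\right) = \left(36518 + 157577\right) \left(\left(- \frac{1}{725}\right) 164574 + 364943\right) = 194095 \left(- \frac{164574}{725} + 364943\right) = 194095 \cdot \frac{264419101}{725} = \frac{10264485081719}{145}$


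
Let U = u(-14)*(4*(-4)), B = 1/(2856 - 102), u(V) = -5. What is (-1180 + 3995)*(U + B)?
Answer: 620203615/2754 ≈ 2.2520e+5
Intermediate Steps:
B = 1/2754 ≈ 0.00036311
U = 80 (U = -20*(-4) = -5*(-16) = 80)
(-1180 + 3995)*(U + B) = (-1180 + 3995)*(80 + 1/2754) = 2815*(220321/2754) = 620203615/2754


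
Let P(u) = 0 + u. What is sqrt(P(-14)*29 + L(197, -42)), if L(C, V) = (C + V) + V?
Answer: I*sqrt(293) ≈ 17.117*I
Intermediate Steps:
P(u) = u
L(C, V) = C + 2*V
sqrt(P(-14)*29 + L(197, -42)) = sqrt(-14*29 + (197 + 2*(-42))) = sqrt(-406 + (197 - 84)) = sqrt(-406 + 113) = sqrt(-293) = I*sqrt(293)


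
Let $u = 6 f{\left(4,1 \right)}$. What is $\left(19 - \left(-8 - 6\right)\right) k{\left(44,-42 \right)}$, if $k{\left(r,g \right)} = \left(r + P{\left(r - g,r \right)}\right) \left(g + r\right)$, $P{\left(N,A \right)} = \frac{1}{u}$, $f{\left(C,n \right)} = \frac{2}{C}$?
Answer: $2926$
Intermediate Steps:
$u = 3$ ($u = 6 \cdot \frac{2}{4} = 6 \cdot 2 \cdot \frac{1}{4} = 6 \cdot \frac{1}{2} = 3$)
$P{\left(N,A \right)} = \frac{1}{3}$
$k{\left(r,g \right)} = \left(\frac{1}{3} + r\right) \left(g + r\right)$ ($k{\left(r,g \right)} = \left(r + \frac{1}{3}\right) \left(g + r\right) = \left(\frac{1}{3} + r\right) \left(g + r\right)$)
$\left(19 - \left(-8 - 6\right)\right) k{\left(44,-42 \right)} = \left(19 - \left(-8 - 6\right)\right) \left(44^{2} + \frac{1}{3} \left(-42\right) + \frac{1}{3} \cdot 44 - 1848\right) = \left(19 - -14\right) \left(1936 - 14 + \frac{44}{3} - 1848\right) = \left(19 + 14\right) \frac{266}{3} = 33 \cdot \frac{266}{3} = 2926$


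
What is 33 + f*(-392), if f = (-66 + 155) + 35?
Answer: -48575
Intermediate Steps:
f = 124 (f = 89 + 35 = 124)
33 + f*(-392) = 33 + 124*(-392) = 33 - 48608 = -48575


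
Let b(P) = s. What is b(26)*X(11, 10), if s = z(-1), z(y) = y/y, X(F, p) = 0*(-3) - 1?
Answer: -1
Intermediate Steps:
X(F, p) = -1 (X(F, p) = 0 - 1 = -1)
z(y) = 1
s = 1
b(P) = 1
b(26)*X(11, 10) = 1*(-1) = -1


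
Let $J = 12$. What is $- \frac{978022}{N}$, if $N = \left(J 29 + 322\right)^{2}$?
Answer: $- \frac{489011}{224450} \approx -2.1787$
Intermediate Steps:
$N = 448900$ ($N = \left(12 \cdot 29 + 322\right)^{2} = \left(348 + 322\right)^{2} = 670^{2} = 448900$)
$- \frac{978022}{N} = - \frac{978022}{448900} = \left(-978022\right) \frac{1}{448900} = - \frac{489011}{224450}$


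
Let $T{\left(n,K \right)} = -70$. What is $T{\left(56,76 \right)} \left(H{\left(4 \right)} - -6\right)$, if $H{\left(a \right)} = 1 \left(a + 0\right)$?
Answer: $-700$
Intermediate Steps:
$H{\left(a \right)} = a$ ($H{\left(a \right)} = 1 a = a$)
$T{\left(56,76 \right)} \left(H{\left(4 \right)} - -6\right) = - 70 \left(4 - -6\right) = - 70 \left(4 + 6\right) = \left(-70\right) 10 = -700$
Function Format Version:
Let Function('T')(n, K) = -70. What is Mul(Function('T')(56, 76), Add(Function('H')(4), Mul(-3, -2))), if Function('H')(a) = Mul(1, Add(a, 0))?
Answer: -700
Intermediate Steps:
Function('H')(a) = a (Function('H')(a) = Mul(1, a) = a)
Mul(Function('T')(56, 76), Add(Function('H')(4), Mul(-3, -2))) = Mul(-70, Add(4, Mul(-3, -2))) = Mul(-70, Add(4, 6)) = Mul(-70, 10) = -700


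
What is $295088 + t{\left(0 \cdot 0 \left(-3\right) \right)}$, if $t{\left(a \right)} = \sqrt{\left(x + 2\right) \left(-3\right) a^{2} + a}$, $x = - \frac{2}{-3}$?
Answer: $295088$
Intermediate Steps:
$x = \frac{2}{3}$ ($x = \left(-2\right) \left(- \frac{1}{3}\right) = \frac{2}{3} \approx 0.66667$)
$t{\left(a \right)} = \sqrt{a - 8 a^{2}}$ ($t{\left(a \right)} = \sqrt{\left(\frac{2}{3} + 2\right) \left(-3\right) a^{2} + a} = \sqrt{\frac{8}{3} \left(-3\right) a^{2} + a} = \sqrt{- 8 a^{2} + a} = \sqrt{a - 8 a^{2}}$)
$295088 + t{\left(0 \cdot 0 \left(-3\right) \right)} = 295088 + \sqrt{0 \cdot 0 \left(-3\right) \left(1 - 8 \cdot 0 \cdot 0 \left(-3\right)\right)} = 295088 + \sqrt{0 \left(-3\right) \left(1 - 8 \cdot 0 \left(-3\right)\right)} = 295088 + \sqrt{0 \left(1 - 0\right)} = 295088 + \sqrt{0 \left(1 + 0\right)} = 295088 + \sqrt{0 \cdot 1} = 295088 + \sqrt{0} = 295088 + 0 = 295088$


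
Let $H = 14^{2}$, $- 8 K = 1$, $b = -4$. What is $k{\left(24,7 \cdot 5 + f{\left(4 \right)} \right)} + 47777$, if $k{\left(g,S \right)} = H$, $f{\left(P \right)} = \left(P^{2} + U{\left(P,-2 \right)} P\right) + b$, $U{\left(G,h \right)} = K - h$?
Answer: $47973$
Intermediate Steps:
$K = - \frac{1}{8}$ ($K = \left(- \frac{1}{8}\right) 1 = - \frac{1}{8} \approx -0.125$)
$U{\left(G,h \right)} = - \frac{1}{8} - h$
$f{\left(P \right)} = -4 + P^{2} + \frac{15 P}{8}$ ($f{\left(P \right)} = \left(P^{2} + \left(- \frac{1}{8} - -2\right) P\right) - 4 = \left(P^{2} + \left(- \frac{1}{8} + 2\right) P\right) - 4 = \left(P^{2} + \frac{15 P}{8}\right) - 4 = -4 + P^{2} + \frac{15 P}{8}$)
$H = 196$
$k{\left(g,S \right)} = 196$
$k{\left(24,7 \cdot 5 + f{\left(4 \right)} \right)} + 47777 = 196 + 47777 = 47973$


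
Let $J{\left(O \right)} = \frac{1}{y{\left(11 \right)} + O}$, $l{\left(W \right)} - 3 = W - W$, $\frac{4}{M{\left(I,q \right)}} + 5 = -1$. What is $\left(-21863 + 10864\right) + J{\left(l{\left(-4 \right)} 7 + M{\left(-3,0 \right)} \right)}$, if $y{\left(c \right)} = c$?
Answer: $- \frac{1033903}{94} \approx -10999.0$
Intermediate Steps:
$M{\left(I,q \right)} = - \frac{2}{3}$ ($M{\left(I,q \right)} = \frac{4}{-5 - 1} = \frac{4}{-6} = 4 \left(- \frac{1}{6}\right) = - \frac{2}{3}$)
$l{\left(W \right)} = 3$ ($l{\left(W \right)} = 3 + \left(W - W\right) = 3 + 0 = 3$)
$J{\left(O \right)} = \frac{1}{11 + O}$
$\left(-21863 + 10864\right) + J{\left(l{\left(-4 \right)} 7 + M{\left(-3,0 \right)} \right)} = \left(-21863 + 10864\right) + \frac{1}{11 + \left(3 \cdot 7 - \frac{2}{3}\right)} = -10999 + \frac{1}{11 + \left(21 - \frac{2}{3}\right)} = -10999 + \frac{1}{11 + \frac{61}{3}} = -10999 + \frac{1}{\frac{94}{3}} = -10999 + \frac{3}{94} = - \frac{1033903}{94}$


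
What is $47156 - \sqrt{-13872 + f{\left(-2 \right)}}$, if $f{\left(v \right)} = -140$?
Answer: $47156 - 2 i \sqrt{3503} \approx 47156.0 - 118.37 i$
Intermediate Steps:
$47156 - \sqrt{-13872 + f{\left(-2 \right)}} = 47156 - \sqrt{-13872 - 140} = 47156 - \sqrt{-14012} = 47156 - 2 i \sqrt{3503}$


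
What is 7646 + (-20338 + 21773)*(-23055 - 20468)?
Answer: -62447859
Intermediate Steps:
7646 + (-20338 + 21773)*(-23055 - 20468) = 7646 + 1435*(-43523) = 7646 - 62455505 = -62447859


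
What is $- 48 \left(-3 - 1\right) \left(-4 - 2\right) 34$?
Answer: $-39168$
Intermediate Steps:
$- 48 \left(-3 - 1\right) \left(-4 - 2\right) 34 = - 48 \left(-3 - 1\right) \left(-6\right) 34 = - 48 \left(\left(-4\right) \left(-6\right)\right) 34 = \left(-48\right) 24 \cdot 34 = \left(-1152\right) 34 = -39168$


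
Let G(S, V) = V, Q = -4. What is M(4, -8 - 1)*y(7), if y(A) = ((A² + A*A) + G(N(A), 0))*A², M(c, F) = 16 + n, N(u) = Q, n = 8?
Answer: 115248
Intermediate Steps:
N(u) = -4
M(c, F) = 24 (M(c, F) = 16 + 8 = 24)
y(A) = 2*A⁴ (y(A) = ((A² + A*A) + 0)*A² = ((A² + A²) + 0)*A² = (2*A² + 0)*A² = (2*A²)*A² = 2*A⁴)
M(4, -8 - 1)*y(7) = 24*(2*7⁴) = 24*(2*2401) = 24*4802 = 115248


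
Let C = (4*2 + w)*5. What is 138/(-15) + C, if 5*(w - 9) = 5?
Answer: 404/5 ≈ 80.800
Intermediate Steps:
w = 10 (w = 9 + (⅕)*5 = 9 + 1 = 10)
C = 90 (C = (4*2 + 10)*5 = (8 + 10)*5 = 18*5 = 90)
138/(-15) + C = 138/(-15) + 90 = 138*(-1/15) + 90 = -46/5 + 90 = 404/5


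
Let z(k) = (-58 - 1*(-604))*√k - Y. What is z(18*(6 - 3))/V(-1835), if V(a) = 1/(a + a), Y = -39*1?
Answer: -143130 - 6011460*√6 ≈ -1.4868e+7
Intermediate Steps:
Y = -39
V(a) = 1/(2*a)
z(k) = 39 + 546*√k (z(k) = (-58 - 1*(-604))*√k - 1*(-39) = (-58 + 604)*√k + 39 = 546*√k + 39 = 39 + 546*√k)
z(18*(6 - 3))/V(-1835) = (39 + 546*√(18*(6 - 3)))/(((½)/(-1835))) = (39 + 546*√(18*3))/(((½)*(-1/1835))) = (39 + 546*√54)/(-1/3670) = (39 + 546*(3*√6))*(-3670) = (39 + 1638*√6)*(-3670) = -143130 - 6011460*√6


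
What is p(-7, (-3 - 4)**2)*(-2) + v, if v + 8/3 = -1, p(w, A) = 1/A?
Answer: -545/147 ≈ -3.7075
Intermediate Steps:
v = -11/3 (v = -8/3 - 1 = -11/3 ≈ -3.6667)
p(-7, (-3 - 4)**2)*(-2) + v = -2/(-3 - 4)**2 - 11/3 = -2/(-7)**2 - 11/3 = -2/49 - 11/3 = -545/147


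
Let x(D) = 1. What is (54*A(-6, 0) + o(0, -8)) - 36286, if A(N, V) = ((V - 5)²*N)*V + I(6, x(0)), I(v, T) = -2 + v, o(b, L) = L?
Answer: -36078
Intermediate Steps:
A(N, V) = 4 + N*V*(-5 + V)² (A(N, V) = ((V - 5)²*N)*V + (-2 + 6) = ((-5 + V)²*N)*V + 4 = (N*(-5 + V)²)*V + 4 = N*V*(-5 + V)² + 4 = 4 + N*V*(-5 + V)²)
(54*A(-6, 0) + o(0, -8)) - 36286 = (54*(4 - 6*0*(-5 + 0)²) - 8) - 36286 = (54*(4 - 6*0*(-5)²) - 8) - 36286 = (54*(4 - 6*0*25) - 8) - 36286 = (54*(4 + 0) - 8) - 36286 = (54*4 - 8) - 36286 = (216 - 8) - 36286 = 208 - 36286 = -36078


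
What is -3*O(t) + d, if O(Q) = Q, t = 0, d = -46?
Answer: -46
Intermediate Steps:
-3*O(t) + d = -3*0 - 46 = 0 - 46 = -46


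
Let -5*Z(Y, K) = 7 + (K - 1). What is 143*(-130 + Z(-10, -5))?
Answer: -93093/5 ≈ -18619.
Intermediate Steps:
Z(Y, K) = -6/5 - K/5 (Z(Y, K) = -(7 + (K - 1))/5 = -(7 + (-1 + K))/5 = -(6 + K)/5 = -6/5 - K/5)
143*(-130 + Z(-10, -5)) = 143*(-130 + (-6/5 - ⅕*(-5))) = 143*(-130 + (-6/5 + 1)) = 143*(-130 - ⅕) = 143*(-651/5) = -93093/5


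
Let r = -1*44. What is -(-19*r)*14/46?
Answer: -5852/23 ≈ -254.43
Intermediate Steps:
r = -44
-(-19*r)*14/46 = -(-19*(-44))*14/46 = -836*14*(1/46) = -836*7/23 = -1*5852/23 = -5852/23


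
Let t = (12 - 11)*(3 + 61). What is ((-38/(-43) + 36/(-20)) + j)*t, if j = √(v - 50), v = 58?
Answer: -12608/215 + 128*√2 ≈ 122.38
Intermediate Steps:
t = 64 (t = 1*64 = 64)
j = 2*√2 (j = √(58 - 50) = √8 = 2*√2 ≈ 2.8284)
((-38/(-43) + 36/(-20)) + j)*t = ((-38/(-43) + 36/(-20)) + 2*√2)*64 = ((-38*(-1/43) + 36*(-1/20)) + 2*√2)*64 = ((38/43 - 9/5) + 2*√2)*64 = (-197/215 + 2*√2)*64 = -12608/215 + 128*√2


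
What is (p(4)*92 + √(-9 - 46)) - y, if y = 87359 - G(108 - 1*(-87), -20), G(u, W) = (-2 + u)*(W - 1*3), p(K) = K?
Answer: -91430 + I*√55 ≈ -91430.0 + 7.4162*I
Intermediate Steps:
G(u, W) = (-3 + W)*(-2 + u) (G(u, W) = (-2 + u)*(W - 3) = (-2 + u)*(-3 + W) = (-3 + W)*(-2 + u))
y = 91798 (y = 87359 - (6 - 3*(108 - 1*(-87)) - 2*(-20) - 20*(108 - 1*(-87))) = 87359 - (6 - 3*(108 + 87) + 40 - 20*(108 + 87)) = 87359 - (6 - 3*195 + 40 - 20*195) = 87359 - (6 - 585 + 40 - 3900) = 87359 - 1*(-4439) = 87359 + 4439 = 91798)
(p(4)*92 + √(-9 - 46)) - y = (4*92 + √(-9 - 46)) - 1*91798 = (368 + √(-55)) - 91798 = (368 + I*√55) - 91798 = -91430 + I*√55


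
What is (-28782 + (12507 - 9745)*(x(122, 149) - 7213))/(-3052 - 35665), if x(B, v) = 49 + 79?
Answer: 19597552/38717 ≈ 506.17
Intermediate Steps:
x(B, v) = 128
(-28782 + (12507 - 9745)*(x(122, 149) - 7213))/(-3052 - 35665) = (-28782 + (12507 - 9745)*(128 - 7213))/(-3052 - 35665) = (-28782 + 2762*(-7085))/(-38717) = (-28782 - 19568770)*(-1/38717) = -19597552*(-1/38717) = 19597552/38717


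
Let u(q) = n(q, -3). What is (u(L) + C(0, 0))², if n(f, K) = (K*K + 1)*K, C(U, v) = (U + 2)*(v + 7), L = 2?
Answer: 256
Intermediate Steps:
C(U, v) = (2 + U)*(7 + v)
n(f, K) = K*(1 + K²) (n(f, K) = (K² + 1)*K = (1 + K²)*K = K*(1 + K²))
u(q) = -30 (u(q) = -3 + (-3)³ = -3 - 27 = -30)
(u(L) + C(0, 0))² = (-30 + (14 + 2*0 + 7*0 + 0*0))² = (-30 + (14 + 0 + 0 + 0))² = (-30 + 14)² = (-16)² = 256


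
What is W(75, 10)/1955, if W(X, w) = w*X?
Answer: 150/391 ≈ 0.38363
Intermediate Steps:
W(X, w) = X*w
W(75, 10)/1955 = (75*10)/1955 = 750*(1/1955) = 150/391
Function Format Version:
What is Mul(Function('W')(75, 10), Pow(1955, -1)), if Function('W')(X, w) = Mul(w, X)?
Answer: Rational(150, 391) ≈ 0.38363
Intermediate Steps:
Function('W')(X, w) = Mul(X, w)
Mul(Function('W')(75, 10), Pow(1955, -1)) = Mul(Mul(75, 10), Pow(1955, -1)) = Mul(750, Rational(1, 1955)) = Rational(150, 391)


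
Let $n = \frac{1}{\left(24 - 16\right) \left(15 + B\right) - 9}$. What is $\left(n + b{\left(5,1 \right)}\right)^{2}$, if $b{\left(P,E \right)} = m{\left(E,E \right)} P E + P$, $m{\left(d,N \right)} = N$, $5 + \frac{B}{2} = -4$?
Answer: $\frac{108241}{1089} \approx 99.395$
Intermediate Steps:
$B = -18$ ($B = -10 + 2 \left(-4\right) = -10 - 8 = -18$)
$b{\left(P,E \right)} = P + P E^{2}$ ($b{\left(P,E \right)} = E P E + P = P E^{2} + P = P + P E^{2}$)
$n = - \frac{1}{33}$ ($n = \frac{1}{\left(24 - 16\right) \left(15 - 18\right) - 9} = \frac{1}{8 \left(-3\right) - 9} = \frac{1}{-24 - 9} = \frac{1}{-33} = - \frac{1}{33} \approx -0.030303$)
$\left(n + b{\left(5,1 \right)}\right)^{2} = \left(- \frac{1}{33} + 5 \left(1 + 1^{2}\right)\right)^{2} = \left(- \frac{1}{33} + 5 \left(1 + 1\right)\right)^{2} = \left(- \frac{1}{33} + 5 \cdot 2\right)^{2} = \left(- \frac{1}{33} + 10\right)^{2} = \left(\frac{329}{33}\right)^{2} = \frac{108241}{1089}$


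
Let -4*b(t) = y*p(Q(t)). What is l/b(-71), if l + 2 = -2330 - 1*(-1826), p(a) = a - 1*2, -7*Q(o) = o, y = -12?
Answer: -3542/171 ≈ -20.713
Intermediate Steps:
Q(o) = -o/7
p(a) = -2 + a (p(a) = a - 2 = -2 + a)
b(t) = -6 - 3*t/7 (b(t) = -(-3)*(-2 - t/7) = -(24 + 12*t/7)/4 = -6 - 3*t/7)
l = -506 (l = -2 + (-2330 - 1*(-1826)) = -2 + (-2330 + 1826) = -2 - 504 = -506)
l/b(-71) = -506/(-6 - 3/7*(-71)) = -506/(-6 + 213/7) = -506/171/7 = -506*7/171 = -3542/171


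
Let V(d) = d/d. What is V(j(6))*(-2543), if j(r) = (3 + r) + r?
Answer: -2543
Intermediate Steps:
j(r) = 3 + 2*r
V(d) = 1
V(j(6))*(-2543) = 1*(-2543) = -2543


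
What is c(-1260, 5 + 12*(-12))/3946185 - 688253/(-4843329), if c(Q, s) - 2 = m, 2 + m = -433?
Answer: 904625501116/6370890749955 ≈ 0.14199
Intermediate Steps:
m = -435 (m = -2 - 433 = -435)
c(Q, s) = -433 (c(Q, s) = 2 - 435 = -433)
c(-1260, 5 + 12*(-12))/3946185 - 688253/(-4843329) = -433/3946185 - 688253/(-4843329) = -433*1/3946185 - 688253*(-1/4843329) = -433/3946185 + 688253/4843329 = 904625501116/6370890749955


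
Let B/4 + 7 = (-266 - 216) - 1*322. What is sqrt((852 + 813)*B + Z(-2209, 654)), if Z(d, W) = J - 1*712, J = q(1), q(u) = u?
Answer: 9*I*sqrt(66691) ≈ 2324.2*I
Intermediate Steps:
B = -3244 (B = -28 + 4*((-266 - 216) - 1*322) = -28 + 4*(-482 - 322) = -28 + 4*(-804) = -28 - 3216 = -3244)
J = 1
Z(d, W) = -711 (Z(d, W) = 1 - 1*712 = 1 - 712 = -711)
sqrt((852 + 813)*B + Z(-2209, 654)) = sqrt((852 + 813)*(-3244) - 711) = sqrt(1665*(-3244) - 711) = sqrt(-5401260 - 711) = sqrt(-5401971) = 9*I*sqrt(66691)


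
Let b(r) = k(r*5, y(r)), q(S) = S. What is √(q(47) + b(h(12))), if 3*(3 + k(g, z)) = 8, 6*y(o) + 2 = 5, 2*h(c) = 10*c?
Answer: 2*√105/3 ≈ 6.8313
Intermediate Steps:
h(c) = 5*c (h(c) = (10*c)/2 = 5*c)
y(o) = ½ (y(o) = -⅓ + (⅙)*5 = -⅓ + ⅚ = ½)
k(g, z) = -⅓ (k(g, z) = -3 + (⅓)*8 = -3 + 8/3 = -⅓)
b(r) = -⅓
√(q(47) + b(h(12))) = √(47 - ⅓) = √(140/3) = 2*√105/3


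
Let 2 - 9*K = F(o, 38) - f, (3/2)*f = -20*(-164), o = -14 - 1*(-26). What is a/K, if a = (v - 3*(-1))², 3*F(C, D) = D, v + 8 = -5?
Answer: 225/544 ≈ 0.41360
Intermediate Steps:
v = -13 (v = -8 - 5 = -13)
o = 12 (o = -14 + 26 = 12)
F(C, D) = D/3
a = 100 (a = (-13 - 3*(-1))² = (-13 + 3)² = (-10)² = 100)
f = 6560/3 (f = 2*(-20*(-164))/3 = (⅔)*3280 = 6560/3 ≈ 2186.7)
K = 2176/9 (K = 2/9 - ((⅓)*38 - 1*6560/3)/9 = 2/9 - (38/3 - 6560/3)/9 = 2/9 - ⅑*(-2174) = 2/9 + 2174/9 = 2176/9 ≈ 241.78)
a/K = 100/(2176/9) = 100*(9/2176) = 225/544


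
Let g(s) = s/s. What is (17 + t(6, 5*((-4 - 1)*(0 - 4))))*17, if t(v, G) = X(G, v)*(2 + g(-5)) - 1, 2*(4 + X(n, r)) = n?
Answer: 2618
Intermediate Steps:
g(s) = 1
X(n, r) = -4 + n/2
t(v, G) = -13 + 3*G/2 (t(v, G) = (-4 + G/2)*(2 + 1) - 1 = (-4 + G/2)*3 - 1 = (-12 + 3*G/2) - 1 = -13 + 3*G/2)
(17 + t(6, 5*((-4 - 1)*(0 - 4))))*17 = (17 + (-13 + 3*(5*((-4 - 1)*(0 - 4)))/2))*17 = (17 + (-13 + 3*(5*(-5*(-4)))/2))*17 = (17 + (-13 + 3*(5*20)/2))*17 = (17 + (-13 + (3/2)*100))*17 = (17 + (-13 + 150))*17 = (17 + 137)*17 = 154*17 = 2618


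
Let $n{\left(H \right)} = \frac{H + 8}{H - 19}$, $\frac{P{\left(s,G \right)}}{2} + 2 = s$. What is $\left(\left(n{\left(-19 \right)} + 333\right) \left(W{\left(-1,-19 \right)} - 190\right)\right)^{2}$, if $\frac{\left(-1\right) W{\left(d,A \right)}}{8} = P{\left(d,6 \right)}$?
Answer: $\frac{808587616225}{361} \approx 2.2399 \cdot 10^{9}$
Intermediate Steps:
$P{\left(s,G \right)} = -4 + 2 s$
$W{\left(d,A \right)} = 32 - 16 d$ ($W{\left(d,A \right)} = - 8 \left(-4 + 2 d\right) = 32 - 16 d$)
$n{\left(H \right)} = \frac{8 + H}{-19 + H}$
$\left(\left(n{\left(-19 \right)} + 333\right) \left(W{\left(-1,-19 \right)} - 190\right)\right)^{2} = \left(\left(\frac{8 - 19}{-19 - 19} + 333\right) \left(\left(32 - -16\right) - 190\right)\right)^{2} = \left(\left(\frac{1}{-38} \left(-11\right) + 333\right) \left(\left(32 + 16\right) - 190\right)\right)^{2} = \left(\left(\left(- \frac{1}{38}\right) \left(-11\right) + 333\right) \left(48 - 190\right)\right)^{2} = \left(\left(\frac{11}{38} + 333\right) \left(-142\right)\right)^{2} = \left(\frac{12665}{38} \left(-142\right)\right)^{2} = \left(- \frac{899215}{19}\right)^{2} = \frac{808587616225}{361}$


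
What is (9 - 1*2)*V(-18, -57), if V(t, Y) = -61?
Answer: -427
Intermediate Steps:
(9 - 1*2)*V(-18, -57) = (9 - 1*2)*(-61) = (9 - 2)*(-61) = 7*(-61) = -427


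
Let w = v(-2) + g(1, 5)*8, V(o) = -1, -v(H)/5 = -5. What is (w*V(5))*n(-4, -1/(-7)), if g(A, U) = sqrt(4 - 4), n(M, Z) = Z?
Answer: -25/7 ≈ -3.5714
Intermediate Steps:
v(H) = 25 (v(H) = -5*(-5) = 25)
g(A, U) = 0 (g(A, U) = sqrt(0) = 0)
w = 25 (w = 25 + 0*8 = 25 + 0 = 25)
(w*V(5))*n(-4, -1/(-7)) = (25*(-1))*(-1/(-7)) = -(-25)*(-1)/7 = -25*1/7 = -25/7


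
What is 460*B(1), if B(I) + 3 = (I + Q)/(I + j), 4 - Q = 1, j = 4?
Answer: -1012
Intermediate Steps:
Q = 3 (Q = 4 - 1*1 = 4 - 1 = 3)
B(I) = -3 + (3 + I)/(4 + I) (B(I) = -3 + (I + 3)/(I + 4) = -3 + (3 + I)/(4 + I))
460*B(1) = 460*((-9 - 2*1)/(4 + 1)) = 460*((-9 - 2)/5) = 460*((⅕)*(-11)) = 460*(-11/5) = -1012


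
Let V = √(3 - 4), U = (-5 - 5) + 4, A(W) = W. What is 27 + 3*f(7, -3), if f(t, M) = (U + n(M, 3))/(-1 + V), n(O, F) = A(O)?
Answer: 81/2 + 27*I/2 ≈ 40.5 + 13.5*I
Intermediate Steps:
U = -6 (U = -10 + 4 = -6)
n(O, F) = O
V = I (V = √(-1) = I ≈ 1.0*I)
f(t, M) = (-1 - I)*(-6 + M)/2 (f(t, M) = (-6 + M)/(-1 + I) = (-6 + M)*((-1 - I)/2) = (-1 - I)*(-6 + M)/2)
27 + 3*f(7, -3) = 27 + 3*(-(1 + I)*(-6 - 3)/2) = 27 + 3*(-½*(1 + I)*(-9)) = 27 + 3*(9/2 + 9*I/2) = 27 + (27/2 + 27*I/2) = 81/2 + 27*I/2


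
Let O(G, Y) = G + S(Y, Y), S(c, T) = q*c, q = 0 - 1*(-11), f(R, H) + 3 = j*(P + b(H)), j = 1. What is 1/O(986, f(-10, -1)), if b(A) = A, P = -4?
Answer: 1/898 ≈ 0.0011136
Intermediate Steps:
f(R, H) = -7 + H (f(R, H) = -3 + 1*(-4 + H) = -3 + (-4 + H) = -7 + H)
q = 11 (q = 0 + 11 = 11)
S(c, T) = 11*c
O(G, Y) = G + 11*Y
1/O(986, f(-10, -1)) = 1/(986 + 11*(-7 - 1)) = 1/(986 + 11*(-8)) = 1/(986 - 88) = 1/898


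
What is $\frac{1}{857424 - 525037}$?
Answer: $\frac{1}{332387} \approx 3.0085 \cdot 10^{-6}$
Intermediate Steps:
$\frac{1}{857424 - 525037} = \frac{1}{332387}$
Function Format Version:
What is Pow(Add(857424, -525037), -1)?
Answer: Rational(1, 332387) ≈ 3.0085e-6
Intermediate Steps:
Pow(Add(857424, -525037), -1) = Pow(332387, -1) = Rational(1, 332387)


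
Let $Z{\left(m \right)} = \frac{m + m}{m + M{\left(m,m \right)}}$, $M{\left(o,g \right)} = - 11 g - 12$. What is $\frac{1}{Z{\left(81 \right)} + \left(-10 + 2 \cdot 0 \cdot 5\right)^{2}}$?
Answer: $\frac{137}{13673} \approx 0.01002$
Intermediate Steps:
$M{\left(o,g \right)} = -12 - 11 g$
$Z{\left(m \right)} = \frac{2 m}{-12 - 10 m}$ ($Z{\left(m \right)} = \frac{m + m}{m - \left(12 + 11 m\right)} = \frac{2 m}{-12 - 10 m}$)
$\frac{1}{Z{\left(81 \right)} + \left(-10 + 2 \cdot 0 \cdot 5\right)^{2}} = \frac{1}{\left(-1\right) 81 \frac{1}{6 + 5 \cdot 81} + \left(-10 + 2 \cdot 0 \cdot 5\right)^{2}} = \frac{1}{\left(-1\right) 81 \frac{1}{6 + 405} + \left(-10 + 0 \cdot 5\right)^{2}} = \frac{1}{\left(-1\right) 81 \cdot \frac{1}{411} + \left(-10 + 0\right)^{2}} = \frac{1}{\left(-1\right) 81 \cdot \frac{1}{411} + \left(-10\right)^{2}} = \frac{1}{- \frac{27}{137} + 100} = \frac{1}{\frac{13673}{137}} = \frac{137}{13673}$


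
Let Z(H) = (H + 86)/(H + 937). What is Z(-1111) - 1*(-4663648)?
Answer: 811475777/174 ≈ 4.6637e+6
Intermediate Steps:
Z(H) = (86 + H)/(937 + H)
Z(-1111) - 1*(-4663648) = (86 - 1111)/(937 - 1111) - 1*(-4663648) = -1025/(-174) + 4663648 = -1/174*(-1025) + 4663648 = 1025/174 + 4663648 = 811475777/174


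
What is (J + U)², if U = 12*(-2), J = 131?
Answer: 11449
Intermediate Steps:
U = -24
(J + U)² = (131 - 24)² = 107² = 11449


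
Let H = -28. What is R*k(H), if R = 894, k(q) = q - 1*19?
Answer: -42018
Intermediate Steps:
k(q) = -19 + q (k(q) = q - 19 = -19 + q)
R*k(H) = 894*(-19 - 28) = 894*(-47) = -42018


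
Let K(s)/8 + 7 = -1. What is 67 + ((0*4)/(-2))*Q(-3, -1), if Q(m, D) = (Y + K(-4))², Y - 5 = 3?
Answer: 67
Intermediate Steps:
K(s) = -64 (K(s) = -56 + 8*(-1) = -56 - 8 = -64)
Y = 8 (Y = 5 + 3 = 8)
Q(m, D) = 3136 (Q(m, D) = (8 - 64)² = (-56)² = 3136)
67 + ((0*4)/(-2))*Q(-3, -1) = 67 + ((0*4)/(-2))*3136 = 67 + (0*(-½))*3136 = 67 + 0*3136 = 67 + 0 = 67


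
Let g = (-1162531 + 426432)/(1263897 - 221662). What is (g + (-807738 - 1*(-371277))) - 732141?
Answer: -1217958641569/1042235 ≈ -1.1686e+6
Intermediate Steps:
g = -736099/1042235 ≈ -0.70627
(g + (-807738 - 1*(-371277))) - 732141 = (-736099/1042235 + (-807738 - 1*(-371277))) - 732141 = (-736099/1042235 + (-807738 + 371277)) - 732141 = (-736099/1042235 - 436461) - 732141 = -454895666434/1042235 - 732141 = -1217958641569/1042235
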